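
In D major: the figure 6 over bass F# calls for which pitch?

Counting 5 letter steps above F# lands on D; in D major, that letter is D.

D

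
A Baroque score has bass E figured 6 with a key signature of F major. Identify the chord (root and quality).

C major

The figures 6 indicate a triad in first inversion.
In first inversion the root lies a sixth above the bass: a sixth above E in F major is C.
The chord tones are E, G, C, giving C major.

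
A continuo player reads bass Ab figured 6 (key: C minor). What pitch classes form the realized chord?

The written figures 6 are shorthand for 6/3: the 3 is implied.
A third above Ab in this key is C.
A sixth above Ab in this key is F.
Together with the bass Ab, this spells F minor in first inversion.

Ab, C, F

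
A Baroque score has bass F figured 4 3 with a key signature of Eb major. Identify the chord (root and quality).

The figures 4 3 indicate a seventh chord in second inversion.
In second inversion the root lies a fourth above the bass: a fourth above F in Eb major is Bb.
The chord tones are F, Ab, Bb, D, giving Bb dominant seventh.

Bb dominant seventh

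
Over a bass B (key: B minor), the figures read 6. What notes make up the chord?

The written figures 6 are shorthand for 6/3: the 3 is implied.
A third above B in this key is D.
A sixth above B in this key is G.
Together with the bass B, this spells G major in first inversion.

B, D, G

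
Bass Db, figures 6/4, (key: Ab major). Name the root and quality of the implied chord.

G diminished

The figures 6/4 indicate a triad in second inversion.
In second inversion the root lies a fourth above the bass: a fourth above Db in Ab major is G.
The chord tones are Db, G, Bb, giving G diminished.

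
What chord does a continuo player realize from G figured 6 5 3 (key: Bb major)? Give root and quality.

Eb major seventh

The figures 6 5 3 indicate a seventh chord in first inversion.
In first inversion the root lies a sixth above the bass: a sixth above G in Bb major is Eb.
The chord tones are G, Bb, D, Eb, giving Eb major seventh.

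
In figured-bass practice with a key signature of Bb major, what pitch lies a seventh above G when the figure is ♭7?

Counting 6 letter steps above G lands on F; in Bb major, that letter is F.
The b7 figure lowers it a semitone, giving Fb.

Fb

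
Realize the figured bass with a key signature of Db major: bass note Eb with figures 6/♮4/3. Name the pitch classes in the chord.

A third above Eb in this key is Gb.
A fourth above Eb in this key is Ab, made natural (A) by the ♮ figure.
A sixth above Eb in this key is C.
Together with the bass Eb, this spells A diminished seventh in second inversion.

Eb, Gb, A, C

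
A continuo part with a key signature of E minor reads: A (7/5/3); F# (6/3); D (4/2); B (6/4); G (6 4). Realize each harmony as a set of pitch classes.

A, C, E, G | F#, A, D | D, E, G, B | B, E, G | G, C, E

A (7/5/3): A, C, E, G.
F# (6/3): F#, A, D.
D (6/4/2): D, E, G, B.
B (6/4): B, E, G.
G (6/4): G, C, E.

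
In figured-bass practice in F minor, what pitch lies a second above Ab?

Bb

Counting 1 letter step above Ab lands on B; in F minor, that letter is Bb.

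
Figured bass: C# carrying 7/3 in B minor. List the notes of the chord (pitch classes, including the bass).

C#, E, G, B

The written figures 7/3 are shorthand for 7/5/3: the 5 is implied.
A third above C# in this key is E.
A fifth above C# in this key is G.
A seventh above C# in this key is B.
Together with the bass C#, this spells C# half-diminished seventh in root position.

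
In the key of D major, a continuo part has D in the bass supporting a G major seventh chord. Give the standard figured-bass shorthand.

D is the fifth of G major seventh, so the chord is in second inversion.
A seventh chord in second inversion is figured 6/4/3, conventionally abbreviated 4/3.

4/3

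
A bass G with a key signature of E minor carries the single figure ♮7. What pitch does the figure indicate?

Counting 6 letter steps above G lands on F; in E minor, that letter is F#.
The ♮7 figure makes it natural, giving F.

F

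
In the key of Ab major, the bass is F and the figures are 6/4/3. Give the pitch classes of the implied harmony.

A third above F in this key is Ab.
A fourth above F in this key is Bb.
A sixth above F in this key is Db.
Together with the bass F, this spells Bb minor seventh in second inversion.

F, Ab, Bb, Db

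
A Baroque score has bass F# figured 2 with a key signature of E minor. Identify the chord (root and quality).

The figures 2 indicate a seventh chord in third inversion.
In third inversion the root lies a second above the bass: a second above F# in E minor is G.
The chord tones are F#, G, B, D, giving G major seventh.

G major seventh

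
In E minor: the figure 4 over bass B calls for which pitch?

Counting 3 letter steps above B lands on E; in E minor, that letter is E.

E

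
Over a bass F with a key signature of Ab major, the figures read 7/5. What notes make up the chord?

The written figures 7/5 are shorthand for 7/5/3: the 3 is implied.
A third above F in this key is Ab.
A fifth above F in this key is C.
A seventh above F in this key is Eb.
Together with the bass F, this spells F minor seventh in root position.

F, Ab, C, Eb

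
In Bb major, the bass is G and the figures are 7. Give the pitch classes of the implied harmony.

G, Bb, D, F

The written figures 7 are shorthand for 7/5/3: the 5/3 are implied.
A third above G in this key is Bb.
A fifth above G in this key is D.
A seventh above G in this key is F.
Together with the bass G, this spells G minor seventh in root position.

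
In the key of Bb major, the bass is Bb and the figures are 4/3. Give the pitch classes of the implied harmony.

Bb, D, Eb, G

The written figures 4/3 are shorthand for 6/4/3: the 6 is implied.
A third above Bb in this key is D.
A fourth above Bb in this key is Eb.
A sixth above Bb in this key is G.
Together with the bass Bb, this spells Eb major seventh in second inversion.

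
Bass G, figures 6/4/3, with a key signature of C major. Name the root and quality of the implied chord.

The figures 6/4/3 indicate a seventh chord in second inversion.
In second inversion the root lies a fourth above the bass: a fourth above G in C major is C.
The chord tones are G, B, C, E, giving C major seventh.

C major seventh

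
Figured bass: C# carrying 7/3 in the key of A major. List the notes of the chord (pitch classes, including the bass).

C#, E, G#, B

The written figures 7/3 are shorthand for 7/5/3: the 5 is implied.
A third above C# in this key is E.
A fifth above C# in this key is G#.
A seventh above C# in this key is B.
Together with the bass C#, this spells C# minor seventh in root position.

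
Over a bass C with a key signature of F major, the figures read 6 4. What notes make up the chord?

C, F, A

A fourth above C in this key is F.
A sixth above C in this key is A.
Together with the bass C, this spells F major in second inversion.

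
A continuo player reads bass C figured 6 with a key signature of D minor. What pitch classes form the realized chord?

The written figures 6 are shorthand for 6/3: the 3 is implied.
A third above C in this key is E.
A sixth above C in this key is A.
Together with the bass C, this spells A minor in first inversion.

C, E, A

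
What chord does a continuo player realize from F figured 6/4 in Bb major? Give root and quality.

The figures 6/4 indicate a triad in second inversion.
In second inversion the root lies a fourth above the bass: a fourth above F in Bb major is Bb.
The chord tones are F, Bb, D, giving Bb major.

Bb major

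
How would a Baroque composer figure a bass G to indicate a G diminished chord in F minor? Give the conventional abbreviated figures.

no figures

G is the root of G diminished, so the chord is in root position.
A triad in root position is figured 5/3, conventionally abbreviated (no figures — root-position triad).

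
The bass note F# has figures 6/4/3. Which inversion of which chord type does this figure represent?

seventh chord, second inversion

Intervals of 6/4/3 above the bass form a seventh chord; the bass is the fifth, so this is second inversion.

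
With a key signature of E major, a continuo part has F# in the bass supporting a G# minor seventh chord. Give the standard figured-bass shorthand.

4/2

F# is the seventh of G# minor seventh, so the chord is in third inversion.
A seventh chord in third inversion is figured 6/4/2, conventionally abbreviated 4/2.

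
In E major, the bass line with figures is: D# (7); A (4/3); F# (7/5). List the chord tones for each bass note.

D#, F#, A, C# | A, C#, D#, F# | F#, A, C#, E

D# (7/5/3): D#, F#, A, C#.
A (6/4/3): A, C#, D#, F#.
F# (7/5/3): F#, A, C#, E.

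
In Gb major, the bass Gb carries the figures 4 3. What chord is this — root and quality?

Cb major seventh

The figures 4 3 indicate a seventh chord in second inversion.
In second inversion the root lies a fourth above the bass: a fourth above Gb in Gb major is Cb.
The chord tones are Gb, Bb, Cb, Eb, giving Cb major seventh.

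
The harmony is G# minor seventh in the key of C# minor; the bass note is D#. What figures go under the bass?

D# is the fifth of G# minor seventh, so the chord is in second inversion.
A seventh chord in second inversion is figured 6/4/3, conventionally abbreviated 4/3.

4/3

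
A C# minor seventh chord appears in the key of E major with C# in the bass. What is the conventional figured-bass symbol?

7

C# is the root of C# minor seventh, so the chord is in root position.
A seventh chord in root position is figured 7/5/3, conventionally abbreviated 7.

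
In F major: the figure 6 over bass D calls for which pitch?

Counting 5 letter steps above D lands on B; in F major, that letter is Bb.

Bb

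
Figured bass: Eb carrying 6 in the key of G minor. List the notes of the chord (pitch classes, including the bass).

Eb, G, C

The written figures 6 are shorthand for 6/3: the 3 is implied.
A third above Eb in this key is G.
A sixth above Eb in this key is C.
Together with the bass Eb, this spells C minor in first inversion.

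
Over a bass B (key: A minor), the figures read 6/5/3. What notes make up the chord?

B, D, F, G

A third above B in this key is D.
A fifth above B in this key is F.
A sixth above B in this key is G.
Together with the bass B, this spells G dominant seventh in first inversion.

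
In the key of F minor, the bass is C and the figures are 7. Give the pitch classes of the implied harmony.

The written figures 7 are shorthand for 7/5/3: the 5/3 are implied.
A third above C in this key is Eb.
A fifth above C in this key is G.
A seventh above C in this key is Bb.
Together with the bass C, this spells C minor seventh in root position.

C, Eb, G, Bb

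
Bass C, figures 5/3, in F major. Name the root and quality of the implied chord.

C major

The figures 5/3 indicate a triad in root position.
In root position the bass is the root, so the root is C.
The chord tones are C, E, G, giving C major.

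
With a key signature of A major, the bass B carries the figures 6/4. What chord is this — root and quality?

E major

The figures 6/4 indicate a triad in second inversion.
In second inversion the root lies a fourth above the bass: a fourth above B in A major is E.
The chord tones are B, E, G#, giving E major.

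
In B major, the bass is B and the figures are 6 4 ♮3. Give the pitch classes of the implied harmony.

A third above B in this key is D#, made natural (D) by the ♮ figure.
A fourth above B in this key is E.
A sixth above B in this key is G#.
Together with the bass B, this spells E dominant seventh in second inversion.

B, D, E, G#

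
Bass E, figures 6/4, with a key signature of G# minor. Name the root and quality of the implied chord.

A# diminished

The figures 6/4 indicate a triad in second inversion.
In second inversion the root lies a fourth above the bass: a fourth above E in G# minor is A#.
The chord tones are E, A#, C#, giving A# diminished.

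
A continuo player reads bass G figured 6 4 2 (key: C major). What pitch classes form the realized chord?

G, A, C, E

A second above G in this key is A.
A fourth above G in this key is C.
A sixth above G in this key is E.
Together with the bass G, this spells A minor seventh in third inversion.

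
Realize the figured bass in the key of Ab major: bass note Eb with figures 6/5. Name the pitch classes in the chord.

The written figures 6/5 are shorthand for 6/5/3: the 3 is implied.
A third above Eb in this key is G.
A fifth above Eb in this key is Bb.
A sixth above Eb in this key is C.
Together with the bass Eb, this spells C minor seventh in first inversion.

Eb, G, Bb, C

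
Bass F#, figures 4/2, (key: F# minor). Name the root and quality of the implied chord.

The figures 4/2 indicate a seventh chord in third inversion.
In third inversion the root lies a second above the bass: a second above F# in F# minor is G#.
The chord tones are F#, G#, B, D, giving G# half-diminished seventh.

G# half-diminished seventh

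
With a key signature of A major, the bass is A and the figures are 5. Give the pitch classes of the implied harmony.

The written figures 5 are shorthand for 5/3: the 3 is implied.
A third above A in this key is C#.
A fifth above A in this key is E.
Together with the bass A, this spells A major in root position.

A, C#, E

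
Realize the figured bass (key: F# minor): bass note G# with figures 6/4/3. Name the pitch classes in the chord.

G#, B, C#, E

A third above G# in this key is B.
A fourth above G# in this key is C#.
A sixth above G# in this key is E.
Together with the bass G#, this spells C# minor seventh in second inversion.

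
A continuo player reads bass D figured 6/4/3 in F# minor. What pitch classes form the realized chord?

D, F#, G#, B

A third above D in this key is F#.
A fourth above D in this key is G#.
A sixth above D in this key is B.
Together with the bass D, this spells G# half-diminished seventh in second inversion.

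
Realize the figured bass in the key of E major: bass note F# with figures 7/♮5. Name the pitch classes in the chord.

The written figures 7/♮5 are shorthand for 7/5/3: the 3 is implied.
A third above F# in this key is A.
A fifth above F# in this key is C#, made natural (C) by the ♮ figure.
A seventh above F# in this key is E.
Together with the bass F#, this spells F# half-diminished seventh in root position.

F#, A, C, E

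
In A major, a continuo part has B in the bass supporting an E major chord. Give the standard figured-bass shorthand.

B is the fifth of E major, so the chord is in second inversion.
A triad in second inversion is figured 6/4, conventionally abbreviated 6/4.

6/4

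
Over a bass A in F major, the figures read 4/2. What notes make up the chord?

The written figures 4/2 are shorthand for 6/4/2: the 6 is implied.
A second above A in this key is Bb.
A fourth above A in this key is D.
A sixth above A in this key is F.
Together with the bass A, this spells Bb major seventh in third inversion.

A, Bb, D, F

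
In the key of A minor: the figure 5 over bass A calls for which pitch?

E

Counting 4 letter steps above A lands on E; in A minor, that letter is E.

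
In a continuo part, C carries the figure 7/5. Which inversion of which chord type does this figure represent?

7/5 is shorthand for 7/5/3.
Intervals of 7/5/3 above the bass form a seventh chord; the bass is the root, so this is root position.

seventh chord, root position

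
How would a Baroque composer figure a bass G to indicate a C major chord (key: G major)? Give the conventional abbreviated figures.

G is the fifth of C major, so the chord is in second inversion.
A triad in second inversion is figured 6/4, conventionally abbreviated 6/4.

6/4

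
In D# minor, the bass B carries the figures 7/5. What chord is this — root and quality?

B major seventh

The figures 7/5 indicate a seventh chord in root position.
In root position the bass is the root, so the root is B.
The chord tones are B, D#, F#, A#, giving B major seventh.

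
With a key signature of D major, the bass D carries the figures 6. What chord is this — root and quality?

B minor

The figures 6 indicate a triad in first inversion.
In first inversion the root lies a sixth above the bass: a sixth above D in D major is B.
The chord tones are D, F#, B, giving B minor.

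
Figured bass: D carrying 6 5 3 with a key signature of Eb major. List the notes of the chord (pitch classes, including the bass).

A third above D in this key is F.
A fifth above D in this key is Ab.
A sixth above D in this key is Bb.
Together with the bass D, this spells Bb dominant seventh in first inversion.

D, F, Ab, Bb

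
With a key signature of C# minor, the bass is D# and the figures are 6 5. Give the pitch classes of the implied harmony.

The written figures 6 5 are shorthand for 6/5/3: the 3 is implied.
A third above D# in this key is F#.
A fifth above D# in this key is A.
A sixth above D# in this key is B.
Together with the bass D#, this spells B dominant seventh in first inversion.

D#, F#, A, B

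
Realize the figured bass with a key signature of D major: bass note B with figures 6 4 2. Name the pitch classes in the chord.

B, C#, E, G

A second above B in this key is C#.
A fourth above B in this key is E.
A sixth above B in this key is G.
Together with the bass B, this spells C# half-diminished seventh in third inversion.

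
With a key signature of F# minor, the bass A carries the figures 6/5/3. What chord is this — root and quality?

The figures 6/5/3 indicate a seventh chord in first inversion.
In first inversion the root lies a sixth above the bass: a sixth above A in F# minor is F#.
The chord tones are A, C#, E, F#, giving F# minor seventh.

F# minor seventh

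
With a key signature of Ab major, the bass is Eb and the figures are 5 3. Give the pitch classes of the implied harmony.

Eb, G, Bb

A third above Eb in this key is G.
A fifth above Eb in this key is Bb.
Together with the bass Eb, this spells Eb major in root position.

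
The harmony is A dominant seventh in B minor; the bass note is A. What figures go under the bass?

A is the root of A dominant seventh, so the chord is in root position.
A seventh chord in root position is figured 7/5/3, conventionally abbreviated 7.

7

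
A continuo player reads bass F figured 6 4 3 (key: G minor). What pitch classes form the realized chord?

A third above F in this key is A.
A fourth above F in this key is Bb.
A sixth above F in this key is D.
Together with the bass F, this spells Bb major seventh in second inversion.

F, A, Bb, D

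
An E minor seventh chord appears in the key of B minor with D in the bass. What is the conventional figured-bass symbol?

4/2

D is the seventh of E minor seventh, so the chord is in third inversion.
A seventh chord in third inversion is figured 6/4/2, conventionally abbreviated 4/2.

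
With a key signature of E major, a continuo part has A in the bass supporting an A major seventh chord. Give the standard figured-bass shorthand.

A is the root of A major seventh, so the chord is in root position.
A seventh chord in root position is figured 7/5/3, conventionally abbreviated 7.

7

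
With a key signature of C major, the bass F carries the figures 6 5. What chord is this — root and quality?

D minor seventh

The figures 6 5 indicate a seventh chord in first inversion.
In first inversion the root lies a sixth above the bass: a sixth above F in C major is D.
The chord tones are F, A, C, D, giving D minor seventh.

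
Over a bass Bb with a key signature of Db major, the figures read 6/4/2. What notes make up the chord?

Bb, C, Eb, Gb

A second above Bb in this key is C.
A fourth above Bb in this key is Eb.
A sixth above Bb in this key is Gb.
Together with the bass Bb, this spells C half-diminished seventh in third inversion.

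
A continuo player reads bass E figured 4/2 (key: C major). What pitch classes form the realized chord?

E, F, A, C

The written figures 4/2 are shorthand for 6/4/2: the 6 is implied.
A second above E in this key is F.
A fourth above E in this key is A.
A sixth above E in this key is C.
Together with the bass E, this spells F major seventh in third inversion.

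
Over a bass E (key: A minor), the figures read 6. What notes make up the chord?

The written figures 6 are shorthand for 6/3: the 3 is implied.
A third above E in this key is G.
A sixth above E in this key is C.
Together with the bass E, this spells C major in first inversion.

E, G, C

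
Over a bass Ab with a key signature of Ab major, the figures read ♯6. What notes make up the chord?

The written figures ♯6 are shorthand for 6/3: the 3 is implied.
A third above Ab in this key is C.
A sixth above Ab in this key is F, raised to F# by the sharp.

Ab, C, F#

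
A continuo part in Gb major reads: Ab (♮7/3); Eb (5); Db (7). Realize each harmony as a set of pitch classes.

Ab (♮7/5/3): Ab, Cb, Eb, G.
Eb (5/3): Eb, Gb, Bb.
Db (7/5/3): Db, F, Ab, Cb.

Ab, Cb, Eb, G | Eb, Gb, Bb | Db, F, Ab, Cb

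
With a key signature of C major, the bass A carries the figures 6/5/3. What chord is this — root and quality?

The figures 6/5/3 indicate a seventh chord in first inversion.
In first inversion the root lies a sixth above the bass: a sixth above A in C major is F.
The chord tones are A, C, E, F, giving F major seventh.

F major seventh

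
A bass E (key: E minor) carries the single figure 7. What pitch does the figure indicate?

D

Counting 6 letter steps above E lands on D; in E minor, that letter is D.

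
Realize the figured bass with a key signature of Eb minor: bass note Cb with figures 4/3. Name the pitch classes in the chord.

Cb, Eb, F, Ab

The written figures 4/3 are shorthand for 6/4/3: the 6 is implied.
A third above Cb in this key is Eb.
A fourth above Cb in this key is F.
A sixth above Cb in this key is Ab.
Together with the bass Cb, this spells F half-diminished seventh in second inversion.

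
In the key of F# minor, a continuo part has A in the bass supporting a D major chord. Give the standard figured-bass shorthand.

A is the fifth of D major, so the chord is in second inversion.
A triad in second inversion is figured 6/4, conventionally abbreviated 6/4.

6/4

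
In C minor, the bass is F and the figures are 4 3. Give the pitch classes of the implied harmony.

The written figures 4 3 are shorthand for 6/4/3: the 6 is implied.
A third above F in this key is Ab.
A fourth above F in this key is Bb.
A sixth above F in this key is D.
Together with the bass F, this spells Bb dominant seventh in second inversion.

F, Ab, Bb, D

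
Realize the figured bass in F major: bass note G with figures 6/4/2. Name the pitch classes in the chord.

A second above G in this key is A.
A fourth above G in this key is C.
A sixth above G in this key is E.
Together with the bass G, this spells A minor seventh in third inversion.

G, A, C, E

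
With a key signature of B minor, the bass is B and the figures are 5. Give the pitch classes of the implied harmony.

B, D, F#

The written figures 5 are shorthand for 5/3: the 3 is implied.
A third above B in this key is D.
A fifth above B in this key is F#.
Together with the bass B, this spells B minor in root position.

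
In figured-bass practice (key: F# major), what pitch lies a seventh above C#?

B

Counting 6 letter steps above C# lands on B; in F# major, that letter is B.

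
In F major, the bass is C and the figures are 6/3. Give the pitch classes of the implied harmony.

A third above C in this key is E.
A sixth above C in this key is A.
Together with the bass C, this spells A minor in first inversion.

C, E, A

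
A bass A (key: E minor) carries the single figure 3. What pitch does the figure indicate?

C

Counting 2 letter steps above A lands on C; in E minor, that letter is C.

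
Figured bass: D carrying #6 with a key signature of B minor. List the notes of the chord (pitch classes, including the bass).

The written figures #6 are shorthand for 6/3: the 3 is implied.
A third above D in this key is F#.
A sixth above D in this key is B, raised to B# by the sharp.

D, F#, B#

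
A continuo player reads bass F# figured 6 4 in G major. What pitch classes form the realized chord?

A fourth above F# in this key is B.
A sixth above F# in this key is D.
Together with the bass F#, this spells B minor in second inversion.

F#, B, D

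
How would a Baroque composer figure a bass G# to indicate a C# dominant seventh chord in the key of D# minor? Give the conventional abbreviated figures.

4/3

G# is the fifth of C# dominant seventh, so the chord is in second inversion.
A seventh chord in second inversion is figured 6/4/3, conventionally abbreviated 4/3.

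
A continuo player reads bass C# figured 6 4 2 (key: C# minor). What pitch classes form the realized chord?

C#, D#, F#, A

A second above C# in this key is D#.
A fourth above C# in this key is F#.
A sixth above C# in this key is A.
Together with the bass C#, this spells D# half-diminished seventh in third inversion.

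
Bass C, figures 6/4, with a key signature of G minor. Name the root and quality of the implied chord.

F major

The figures 6/4 indicate a triad in second inversion.
In second inversion the root lies a fourth above the bass: a fourth above C in G minor is F.
The chord tones are C, F, A, giving F major.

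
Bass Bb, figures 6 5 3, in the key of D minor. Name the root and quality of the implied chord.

The figures 6 5 3 indicate a seventh chord in first inversion.
In first inversion the root lies a sixth above the bass: a sixth above Bb in D minor is G.
The chord tones are Bb, D, F, G, giving G minor seventh.

G minor seventh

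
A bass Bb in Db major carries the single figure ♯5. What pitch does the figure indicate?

F#

Counting 4 letter steps above Bb lands on F; in Db major, that letter is F.
The #5 figure raises it a semitone, giving F#.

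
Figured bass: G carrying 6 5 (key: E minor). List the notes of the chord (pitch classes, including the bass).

G, B, D, E

The written figures 6 5 are shorthand for 6/5/3: the 3 is implied.
A third above G in this key is B.
A fifth above G in this key is D.
A sixth above G in this key is E.
Together with the bass G, this spells E minor seventh in first inversion.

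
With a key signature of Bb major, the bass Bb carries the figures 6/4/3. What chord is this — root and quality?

The figures 6/4/3 indicate a seventh chord in second inversion.
In second inversion the root lies a fourth above the bass: a fourth above Bb in Bb major is Eb.
The chord tones are Bb, D, Eb, G, giving Eb major seventh.

Eb major seventh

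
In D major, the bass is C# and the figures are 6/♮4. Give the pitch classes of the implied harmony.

C#, F, A

A fourth above C# in this key is F#, made natural (F) by the ♮ figure.
A sixth above C# in this key is A.
Together with the bass C#, this spells F augmented in second inversion.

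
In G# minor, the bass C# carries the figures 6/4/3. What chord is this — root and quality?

The figures 6/4/3 indicate a seventh chord in second inversion.
In second inversion the root lies a fourth above the bass: a fourth above C# in G# minor is F#.
The chord tones are C#, E, F#, A#, giving F# dominant seventh.

F# dominant seventh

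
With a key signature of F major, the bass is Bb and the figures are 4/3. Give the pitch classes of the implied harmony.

Bb, D, E, G

The written figures 4/3 are shorthand for 6/4/3: the 6 is implied.
A third above Bb in this key is D.
A fourth above Bb in this key is E.
A sixth above Bb in this key is G.
Together with the bass Bb, this spells E half-diminished seventh in second inversion.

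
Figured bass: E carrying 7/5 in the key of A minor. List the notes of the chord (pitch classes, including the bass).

The written figures 7/5 are shorthand for 7/5/3: the 3 is implied.
A third above E in this key is G.
A fifth above E in this key is B.
A seventh above E in this key is D.
Together with the bass E, this spells E minor seventh in root position.

E, G, B, D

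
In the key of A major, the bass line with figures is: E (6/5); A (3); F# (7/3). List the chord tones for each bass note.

E, G#, B, C# | A, C#, E | F#, A, C#, E

E (6/5/3): E, G#, B, C#.
A (5/3): A, C#, E.
F# (7/5/3): F#, A, C#, E.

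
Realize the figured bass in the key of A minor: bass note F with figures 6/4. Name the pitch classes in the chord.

F, B, D

A fourth above F in this key is B.
A sixth above F in this key is D.
Together with the bass F, this spells B diminished in second inversion.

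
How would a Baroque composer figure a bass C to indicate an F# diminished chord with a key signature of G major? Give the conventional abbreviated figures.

C is the fifth of F# diminished, so the chord is in second inversion.
A triad in second inversion is figured 6/4, conventionally abbreviated 6/4.

6/4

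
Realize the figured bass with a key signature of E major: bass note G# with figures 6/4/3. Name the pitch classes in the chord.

A third above G# in this key is B.
A fourth above G# in this key is C#.
A sixth above G# in this key is E.
Together with the bass G#, this spells C# minor seventh in second inversion.

G#, B, C#, E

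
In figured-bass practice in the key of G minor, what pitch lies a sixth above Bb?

Counting 5 letter steps above Bb lands on G; in G minor, that letter is G.

G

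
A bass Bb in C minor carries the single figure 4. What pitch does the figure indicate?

Counting 3 letter steps above Bb lands on E; in C minor, that letter is Eb.

Eb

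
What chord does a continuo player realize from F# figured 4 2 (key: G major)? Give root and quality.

G major seventh

The figures 4 2 indicate a seventh chord in third inversion.
In third inversion the root lies a second above the bass: a second above F# in G major is G.
The chord tones are F#, G, B, D, giving G major seventh.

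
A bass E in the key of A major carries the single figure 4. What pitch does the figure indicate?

Counting 3 letter steps above E lands on A; in A major, that letter is A.

A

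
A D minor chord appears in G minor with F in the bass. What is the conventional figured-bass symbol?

F is the third of D minor, so the chord is in first inversion.
A triad in first inversion is figured 6/3, conventionally abbreviated 6.

6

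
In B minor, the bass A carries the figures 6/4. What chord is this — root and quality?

The figures 6/4 indicate a triad in second inversion.
In second inversion the root lies a fourth above the bass: a fourth above A in B minor is D.
The chord tones are A, D, F#, giving D major.

D major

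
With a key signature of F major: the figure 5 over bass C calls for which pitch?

G

Counting 4 letter steps above C lands on G; in F major, that letter is G.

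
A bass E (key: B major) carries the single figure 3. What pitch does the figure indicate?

Counting 2 letter steps above E lands on G; in B major, that letter is G#.

G#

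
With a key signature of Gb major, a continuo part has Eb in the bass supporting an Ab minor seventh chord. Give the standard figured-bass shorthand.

Eb is the fifth of Ab minor seventh, so the chord is in second inversion.
A seventh chord in second inversion is figured 6/4/3, conventionally abbreviated 4/3.

4/3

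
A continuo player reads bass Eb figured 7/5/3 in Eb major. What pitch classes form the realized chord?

A third above Eb in this key is G.
A fifth above Eb in this key is Bb.
A seventh above Eb in this key is D.
Together with the bass Eb, this spells Eb major seventh in root position.

Eb, G, Bb, D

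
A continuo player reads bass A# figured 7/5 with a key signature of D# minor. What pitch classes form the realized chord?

A#, C#, E#, G#

The written figures 7/5 are shorthand for 7/5/3: the 3 is implied.
A third above A# in this key is C#.
A fifth above A# in this key is E#.
A seventh above A# in this key is G#.
Together with the bass A#, this spells A# minor seventh in root position.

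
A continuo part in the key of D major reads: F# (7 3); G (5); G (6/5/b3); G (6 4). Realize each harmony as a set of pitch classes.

F#, A, C#, E | G, B, D | G, Bb, D, E | G, C#, E

F# (7/5/3): F#, A, C#, E.
G (5/3): G, B, D.
G (6/5/b3): G, Bb, D, E.
G (6/4): G, C#, E.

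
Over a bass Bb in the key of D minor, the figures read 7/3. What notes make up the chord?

The written figures 7/3 are shorthand for 7/5/3: the 5 is implied.
A third above Bb in this key is D.
A fifth above Bb in this key is F.
A seventh above Bb in this key is A.
Together with the bass Bb, this spells Bb major seventh in root position.

Bb, D, F, A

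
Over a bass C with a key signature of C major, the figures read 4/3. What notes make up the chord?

C, E, F, A

The written figures 4/3 are shorthand for 6/4/3: the 6 is implied.
A third above C in this key is E.
A fourth above C in this key is F.
A sixth above C in this key is A.
Together with the bass C, this spells F major seventh in second inversion.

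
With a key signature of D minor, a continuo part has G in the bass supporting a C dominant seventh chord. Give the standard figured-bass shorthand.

G is the fifth of C dominant seventh, so the chord is in second inversion.
A seventh chord in second inversion is figured 6/4/3, conventionally abbreviated 4/3.

4/3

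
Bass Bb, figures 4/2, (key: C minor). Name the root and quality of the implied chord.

The figures 4/2 indicate a seventh chord in third inversion.
In third inversion the root lies a second above the bass: a second above Bb in C minor is C.
The chord tones are Bb, C, Eb, G, giving C minor seventh.

C minor seventh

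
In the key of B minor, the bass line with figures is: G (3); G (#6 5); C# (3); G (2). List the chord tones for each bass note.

G, B, D | G, B, D, E# | C#, E, G | G, A, C#, E

G (5/3): G, B, D.
G (#6/5/3): G, B, D, E#.
C# (5/3): C#, E, G.
G (6/4/2): G, A, C#, E.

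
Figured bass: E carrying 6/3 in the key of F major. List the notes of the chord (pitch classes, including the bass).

E, G, C

A third above E in this key is G.
A sixth above E in this key is C.
Together with the bass E, this spells C major in first inversion.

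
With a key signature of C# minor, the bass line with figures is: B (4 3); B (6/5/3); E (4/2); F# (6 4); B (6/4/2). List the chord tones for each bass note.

B (6/4/3): B, D#, E, G#.
B (6/5/3): B, D#, F#, G#.
E (6/4/2): E, F#, A, C#.
F# (6/4): F#, B, D#.
B (6/4/2): B, C#, E, G#.

B, D#, E, G# | B, D#, F#, G# | E, F#, A, C# | F#, B, D# | B, C#, E, G#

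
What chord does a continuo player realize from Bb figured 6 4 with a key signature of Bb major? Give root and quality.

The figures 6 4 indicate a triad in second inversion.
In second inversion the root lies a fourth above the bass: a fourth above Bb in Bb major is Eb.
The chord tones are Bb, Eb, G, giving Eb major.

Eb major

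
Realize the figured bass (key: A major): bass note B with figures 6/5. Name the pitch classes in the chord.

B, D, F#, G#

The written figures 6/5 are shorthand for 6/5/3: the 3 is implied.
A third above B in this key is D.
A fifth above B in this key is F#.
A sixth above B in this key is G#.
Together with the bass B, this spells G# half-diminished seventh in first inversion.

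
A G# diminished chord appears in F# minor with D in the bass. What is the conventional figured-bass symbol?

D is the fifth of G# diminished, so the chord is in second inversion.
A triad in second inversion is figured 6/4, conventionally abbreviated 6/4.

6/4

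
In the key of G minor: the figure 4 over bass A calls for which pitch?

Counting 3 letter steps above A lands on D; in G minor, that letter is D.

D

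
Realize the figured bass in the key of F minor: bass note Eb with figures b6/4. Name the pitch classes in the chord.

Eb, Ab, Cb

A fourth above Eb in this key is Ab.
A sixth above Eb in this key is C, lowered to Cb by the flat.
Together with the bass Eb, this spells Ab minor in second inversion.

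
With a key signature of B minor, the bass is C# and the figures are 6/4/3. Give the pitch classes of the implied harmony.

A third above C# in this key is E.
A fourth above C# in this key is F#.
A sixth above C# in this key is A.
Together with the bass C#, this spells F# minor seventh in second inversion.

C#, E, F#, A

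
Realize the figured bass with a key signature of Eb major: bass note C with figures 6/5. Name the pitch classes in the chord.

The written figures 6/5 are shorthand for 6/5/3: the 3 is implied.
A third above C in this key is Eb.
A fifth above C in this key is G.
A sixth above C in this key is Ab.
Together with the bass C, this spells Ab major seventh in first inversion.

C, Eb, G, Ab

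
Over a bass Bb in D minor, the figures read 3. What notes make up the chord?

The written figures 3 are shorthand for 5/3: the 5 is implied.
A third above Bb in this key is D.
A fifth above Bb in this key is F.
Together with the bass Bb, this spells Bb major in root position.

Bb, D, F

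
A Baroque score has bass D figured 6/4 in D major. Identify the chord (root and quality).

The figures 6/4 indicate a triad in second inversion.
In second inversion the root lies a fourth above the bass: a fourth above D in D major is G.
The chord tones are D, G, B, giving G major.

G major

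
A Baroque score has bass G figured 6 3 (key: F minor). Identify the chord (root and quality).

Eb major

The figures 6 3 indicate a triad in first inversion.
In first inversion the root lies a sixth above the bass: a sixth above G in F minor is Eb.
The chord tones are G, Bb, Eb, giving Eb major.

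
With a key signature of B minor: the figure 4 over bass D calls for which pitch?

Counting 3 letter steps above D lands on G; in B minor, that letter is G.

G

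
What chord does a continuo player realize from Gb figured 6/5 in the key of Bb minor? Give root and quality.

Eb minor seventh

The figures 6/5 indicate a seventh chord in first inversion.
In first inversion the root lies a sixth above the bass: a sixth above Gb in Bb minor is Eb.
The chord tones are Gb, Bb, Db, Eb, giving Eb minor seventh.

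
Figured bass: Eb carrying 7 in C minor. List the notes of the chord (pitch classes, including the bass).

The written figures 7 are shorthand for 7/5/3: the 5/3 are implied.
A third above Eb in this key is G.
A fifth above Eb in this key is Bb.
A seventh above Eb in this key is D.
Together with the bass Eb, this spells Eb major seventh in root position.

Eb, G, Bb, D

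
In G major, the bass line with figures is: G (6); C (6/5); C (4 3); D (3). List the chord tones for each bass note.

G, B, E | C, E, G, A | C, E, F#, A | D, F#, A

G (6/3): G, B, E.
C (6/5/3): C, E, G, A.
C (6/4/3): C, E, F#, A.
D (5/3): D, F#, A.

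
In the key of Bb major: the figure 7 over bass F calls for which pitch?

Counting 6 letter steps above F lands on E; in Bb major, that letter is Eb.

Eb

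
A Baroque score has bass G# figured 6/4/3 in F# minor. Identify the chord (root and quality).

The figures 6/4/3 indicate a seventh chord in second inversion.
In second inversion the root lies a fourth above the bass: a fourth above G# in F# minor is C#.
The chord tones are G#, B, C#, E, giving C# minor seventh.

C# minor seventh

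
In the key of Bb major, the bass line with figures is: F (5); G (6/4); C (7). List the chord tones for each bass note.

F, A, C | G, C, Eb | C, Eb, G, Bb

F (5/3): F, A, C.
G (6/4): G, C, Eb.
C (7/5/3): C, Eb, G, Bb.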